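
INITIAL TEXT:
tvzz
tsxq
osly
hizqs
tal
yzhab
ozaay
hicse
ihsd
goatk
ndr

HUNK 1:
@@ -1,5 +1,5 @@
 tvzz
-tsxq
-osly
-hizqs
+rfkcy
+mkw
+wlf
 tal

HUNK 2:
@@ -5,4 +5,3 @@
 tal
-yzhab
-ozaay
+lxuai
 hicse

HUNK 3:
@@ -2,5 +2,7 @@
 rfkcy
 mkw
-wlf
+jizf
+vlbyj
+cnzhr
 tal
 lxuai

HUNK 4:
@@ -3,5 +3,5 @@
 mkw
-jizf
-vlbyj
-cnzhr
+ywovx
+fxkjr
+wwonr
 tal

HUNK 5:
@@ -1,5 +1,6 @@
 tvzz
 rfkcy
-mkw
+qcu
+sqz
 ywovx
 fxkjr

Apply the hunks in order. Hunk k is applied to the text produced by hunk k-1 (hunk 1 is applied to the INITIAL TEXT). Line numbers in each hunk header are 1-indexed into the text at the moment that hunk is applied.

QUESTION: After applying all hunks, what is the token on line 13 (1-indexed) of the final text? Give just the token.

Answer: ndr

Derivation:
Hunk 1: at line 1 remove [tsxq,osly,hizqs] add [rfkcy,mkw,wlf] -> 11 lines: tvzz rfkcy mkw wlf tal yzhab ozaay hicse ihsd goatk ndr
Hunk 2: at line 5 remove [yzhab,ozaay] add [lxuai] -> 10 lines: tvzz rfkcy mkw wlf tal lxuai hicse ihsd goatk ndr
Hunk 3: at line 2 remove [wlf] add [jizf,vlbyj,cnzhr] -> 12 lines: tvzz rfkcy mkw jizf vlbyj cnzhr tal lxuai hicse ihsd goatk ndr
Hunk 4: at line 3 remove [jizf,vlbyj,cnzhr] add [ywovx,fxkjr,wwonr] -> 12 lines: tvzz rfkcy mkw ywovx fxkjr wwonr tal lxuai hicse ihsd goatk ndr
Hunk 5: at line 1 remove [mkw] add [qcu,sqz] -> 13 lines: tvzz rfkcy qcu sqz ywovx fxkjr wwonr tal lxuai hicse ihsd goatk ndr
Final line 13: ndr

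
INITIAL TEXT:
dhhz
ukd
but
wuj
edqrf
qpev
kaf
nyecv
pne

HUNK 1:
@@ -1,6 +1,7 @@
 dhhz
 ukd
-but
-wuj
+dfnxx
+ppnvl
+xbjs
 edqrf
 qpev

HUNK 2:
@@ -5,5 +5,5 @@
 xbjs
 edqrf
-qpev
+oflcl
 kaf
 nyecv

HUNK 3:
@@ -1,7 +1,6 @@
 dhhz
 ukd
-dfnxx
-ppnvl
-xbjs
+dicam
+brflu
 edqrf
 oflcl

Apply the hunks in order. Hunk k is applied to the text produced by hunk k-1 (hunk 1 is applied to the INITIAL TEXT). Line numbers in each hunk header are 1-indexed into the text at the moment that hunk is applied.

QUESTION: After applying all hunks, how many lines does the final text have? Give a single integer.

Hunk 1: at line 1 remove [but,wuj] add [dfnxx,ppnvl,xbjs] -> 10 lines: dhhz ukd dfnxx ppnvl xbjs edqrf qpev kaf nyecv pne
Hunk 2: at line 5 remove [qpev] add [oflcl] -> 10 lines: dhhz ukd dfnxx ppnvl xbjs edqrf oflcl kaf nyecv pne
Hunk 3: at line 1 remove [dfnxx,ppnvl,xbjs] add [dicam,brflu] -> 9 lines: dhhz ukd dicam brflu edqrf oflcl kaf nyecv pne
Final line count: 9

Answer: 9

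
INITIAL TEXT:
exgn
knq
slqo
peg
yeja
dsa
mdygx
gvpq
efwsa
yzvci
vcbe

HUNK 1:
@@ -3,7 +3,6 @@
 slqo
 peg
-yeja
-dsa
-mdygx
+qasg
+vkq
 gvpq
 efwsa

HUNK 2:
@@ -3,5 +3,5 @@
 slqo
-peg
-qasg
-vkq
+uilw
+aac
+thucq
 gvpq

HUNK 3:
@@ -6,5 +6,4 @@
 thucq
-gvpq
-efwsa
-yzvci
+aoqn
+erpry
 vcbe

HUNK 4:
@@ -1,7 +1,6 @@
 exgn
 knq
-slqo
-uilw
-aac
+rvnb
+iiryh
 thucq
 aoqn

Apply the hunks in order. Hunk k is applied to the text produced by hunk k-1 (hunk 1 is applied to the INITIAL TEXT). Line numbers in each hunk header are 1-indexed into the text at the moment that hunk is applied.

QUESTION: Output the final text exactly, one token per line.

Answer: exgn
knq
rvnb
iiryh
thucq
aoqn
erpry
vcbe

Derivation:
Hunk 1: at line 3 remove [yeja,dsa,mdygx] add [qasg,vkq] -> 10 lines: exgn knq slqo peg qasg vkq gvpq efwsa yzvci vcbe
Hunk 2: at line 3 remove [peg,qasg,vkq] add [uilw,aac,thucq] -> 10 lines: exgn knq slqo uilw aac thucq gvpq efwsa yzvci vcbe
Hunk 3: at line 6 remove [gvpq,efwsa,yzvci] add [aoqn,erpry] -> 9 lines: exgn knq slqo uilw aac thucq aoqn erpry vcbe
Hunk 4: at line 1 remove [slqo,uilw,aac] add [rvnb,iiryh] -> 8 lines: exgn knq rvnb iiryh thucq aoqn erpry vcbe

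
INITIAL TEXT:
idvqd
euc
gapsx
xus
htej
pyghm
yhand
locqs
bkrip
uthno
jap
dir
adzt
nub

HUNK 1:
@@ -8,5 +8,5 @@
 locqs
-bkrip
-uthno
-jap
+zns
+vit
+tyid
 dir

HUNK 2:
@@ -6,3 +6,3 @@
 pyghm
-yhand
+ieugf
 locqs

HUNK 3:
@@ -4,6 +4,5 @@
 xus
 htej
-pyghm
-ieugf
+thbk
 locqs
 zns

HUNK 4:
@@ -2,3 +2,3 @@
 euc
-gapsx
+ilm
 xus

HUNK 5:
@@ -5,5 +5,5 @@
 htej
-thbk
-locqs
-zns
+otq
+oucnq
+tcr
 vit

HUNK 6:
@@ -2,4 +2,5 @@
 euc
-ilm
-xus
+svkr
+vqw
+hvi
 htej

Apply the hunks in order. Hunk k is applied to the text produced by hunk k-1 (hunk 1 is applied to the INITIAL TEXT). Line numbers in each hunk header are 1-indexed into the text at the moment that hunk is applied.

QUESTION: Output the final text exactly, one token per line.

Answer: idvqd
euc
svkr
vqw
hvi
htej
otq
oucnq
tcr
vit
tyid
dir
adzt
nub

Derivation:
Hunk 1: at line 8 remove [bkrip,uthno,jap] add [zns,vit,tyid] -> 14 lines: idvqd euc gapsx xus htej pyghm yhand locqs zns vit tyid dir adzt nub
Hunk 2: at line 6 remove [yhand] add [ieugf] -> 14 lines: idvqd euc gapsx xus htej pyghm ieugf locqs zns vit tyid dir adzt nub
Hunk 3: at line 4 remove [pyghm,ieugf] add [thbk] -> 13 lines: idvqd euc gapsx xus htej thbk locqs zns vit tyid dir adzt nub
Hunk 4: at line 2 remove [gapsx] add [ilm] -> 13 lines: idvqd euc ilm xus htej thbk locqs zns vit tyid dir adzt nub
Hunk 5: at line 5 remove [thbk,locqs,zns] add [otq,oucnq,tcr] -> 13 lines: idvqd euc ilm xus htej otq oucnq tcr vit tyid dir adzt nub
Hunk 6: at line 2 remove [ilm,xus] add [svkr,vqw,hvi] -> 14 lines: idvqd euc svkr vqw hvi htej otq oucnq tcr vit tyid dir adzt nub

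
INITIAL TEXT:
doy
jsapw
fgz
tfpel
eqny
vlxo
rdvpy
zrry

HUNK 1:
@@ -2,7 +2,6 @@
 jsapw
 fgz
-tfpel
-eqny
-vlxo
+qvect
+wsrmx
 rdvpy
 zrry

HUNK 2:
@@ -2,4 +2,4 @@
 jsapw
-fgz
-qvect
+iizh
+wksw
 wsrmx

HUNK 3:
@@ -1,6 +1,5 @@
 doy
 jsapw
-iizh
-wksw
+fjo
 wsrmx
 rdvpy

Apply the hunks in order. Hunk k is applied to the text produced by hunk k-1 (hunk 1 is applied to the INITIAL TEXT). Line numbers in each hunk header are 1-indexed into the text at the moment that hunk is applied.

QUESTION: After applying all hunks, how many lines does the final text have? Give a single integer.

Answer: 6

Derivation:
Hunk 1: at line 2 remove [tfpel,eqny,vlxo] add [qvect,wsrmx] -> 7 lines: doy jsapw fgz qvect wsrmx rdvpy zrry
Hunk 2: at line 2 remove [fgz,qvect] add [iizh,wksw] -> 7 lines: doy jsapw iizh wksw wsrmx rdvpy zrry
Hunk 3: at line 1 remove [iizh,wksw] add [fjo] -> 6 lines: doy jsapw fjo wsrmx rdvpy zrry
Final line count: 6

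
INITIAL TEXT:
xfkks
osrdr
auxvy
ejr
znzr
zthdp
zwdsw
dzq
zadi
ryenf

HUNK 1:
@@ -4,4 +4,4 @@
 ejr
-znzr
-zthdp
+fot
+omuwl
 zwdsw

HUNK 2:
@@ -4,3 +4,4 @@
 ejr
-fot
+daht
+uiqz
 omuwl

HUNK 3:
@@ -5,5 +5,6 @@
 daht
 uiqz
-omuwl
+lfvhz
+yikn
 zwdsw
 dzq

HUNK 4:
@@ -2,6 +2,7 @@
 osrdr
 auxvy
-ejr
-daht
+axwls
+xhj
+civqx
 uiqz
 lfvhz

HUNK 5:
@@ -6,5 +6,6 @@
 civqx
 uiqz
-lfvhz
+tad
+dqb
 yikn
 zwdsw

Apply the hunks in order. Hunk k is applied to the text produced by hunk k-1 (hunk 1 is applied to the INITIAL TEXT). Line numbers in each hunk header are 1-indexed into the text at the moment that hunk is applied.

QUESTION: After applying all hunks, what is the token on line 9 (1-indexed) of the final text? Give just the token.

Hunk 1: at line 4 remove [znzr,zthdp] add [fot,omuwl] -> 10 lines: xfkks osrdr auxvy ejr fot omuwl zwdsw dzq zadi ryenf
Hunk 2: at line 4 remove [fot] add [daht,uiqz] -> 11 lines: xfkks osrdr auxvy ejr daht uiqz omuwl zwdsw dzq zadi ryenf
Hunk 3: at line 5 remove [omuwl] add [lfvhz,yikn] -> 12 lines: xfkks osrdr auxvy ejr daht uiqz lfvhz yikn zwdsw dzq zadi ryenf
Hunk 4: at line 2 remove [ejr,daht] add [axwls,xhj,civqx] -> 13 lines: xfkks osrdr auxvy axwls xhj civqx uiqz lfvhz yikn zwdsw dzq zadi ryenf
Hunk 5: at line 6 remove [lfvhz] add [tad,dqb] -> 14 lines: xfkks osrdr auxvy axwls xhj civqx uiqz tad dqb yikn zwdsw dzq zadi ryenf
Final line 9: dqb

Answer: dqb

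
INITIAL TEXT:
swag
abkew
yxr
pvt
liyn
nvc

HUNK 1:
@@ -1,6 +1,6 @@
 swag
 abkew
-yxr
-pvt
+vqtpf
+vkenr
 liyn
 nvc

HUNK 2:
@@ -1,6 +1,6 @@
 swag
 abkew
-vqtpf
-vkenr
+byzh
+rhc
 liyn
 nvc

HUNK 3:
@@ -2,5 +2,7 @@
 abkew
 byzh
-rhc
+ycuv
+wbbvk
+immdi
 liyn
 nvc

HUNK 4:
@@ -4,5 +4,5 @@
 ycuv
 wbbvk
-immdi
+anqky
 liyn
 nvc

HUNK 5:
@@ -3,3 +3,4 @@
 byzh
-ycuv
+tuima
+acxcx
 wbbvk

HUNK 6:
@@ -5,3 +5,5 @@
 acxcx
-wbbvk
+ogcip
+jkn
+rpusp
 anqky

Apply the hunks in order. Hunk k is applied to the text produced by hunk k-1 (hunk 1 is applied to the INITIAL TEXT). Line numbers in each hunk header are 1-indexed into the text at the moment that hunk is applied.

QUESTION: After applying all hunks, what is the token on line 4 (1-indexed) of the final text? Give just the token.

Answer: tuima

Derivation:
Hunk 1: at line 1 remove [yxr,pvt] add [vqtpf,vkenr] -> 6 lines: swag abkew vqtpf vkenr liyn nvc
Hunk 2: at line 1 remove [vqtpf,vkenr] add [byzh,rhc] -> 6 lines: swag abkew byzh rhc liyn nvc
Hunk 3: at line 2 remove [rhc] add [ycuv,wbbvk,immdi] -> 8 lines: swag abkew byzh ycuv wbbvk immdi liyn nvc
Hunk 4: at line 4 remove [immdi] add [anqky] -> 8 lines: swag abkew byzh ycuv wbbvk anqky liyn nvc
Hunk 5: at line 3 remove [ycuv] add [tuima,acxcx] -> 9 lines: swag abkew byzh tuima acxcx wbbvk anqky liyn nvc
Hunk 6: at line 5 remove [wbbvk] add [ogcip,jkn,rpusp] -> 11 lines: swag abkew byzh tuima acxcx ogcip jkn rpusp anqky liyn nvc
Final line 4: tuima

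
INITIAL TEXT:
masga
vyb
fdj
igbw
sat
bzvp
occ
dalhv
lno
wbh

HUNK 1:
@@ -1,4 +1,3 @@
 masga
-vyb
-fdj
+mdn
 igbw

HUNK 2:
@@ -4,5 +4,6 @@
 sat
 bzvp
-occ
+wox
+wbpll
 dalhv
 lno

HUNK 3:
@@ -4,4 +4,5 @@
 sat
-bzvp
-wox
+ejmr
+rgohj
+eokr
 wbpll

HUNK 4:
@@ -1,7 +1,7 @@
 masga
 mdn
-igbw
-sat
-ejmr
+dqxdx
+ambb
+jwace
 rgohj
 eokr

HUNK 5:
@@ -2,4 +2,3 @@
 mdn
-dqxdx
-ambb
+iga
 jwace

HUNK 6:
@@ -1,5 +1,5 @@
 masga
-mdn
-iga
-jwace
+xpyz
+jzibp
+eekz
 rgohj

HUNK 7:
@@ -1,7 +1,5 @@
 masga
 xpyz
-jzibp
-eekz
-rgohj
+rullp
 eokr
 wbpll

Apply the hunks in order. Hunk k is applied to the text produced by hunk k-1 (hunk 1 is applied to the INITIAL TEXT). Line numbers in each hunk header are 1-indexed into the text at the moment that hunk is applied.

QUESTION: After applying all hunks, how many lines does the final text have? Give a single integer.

Hunk 1: at line 1 remove [vyb,fdj] add [mdn] -> 9 lines: masga mdn igbw sat bzvp occ dalhv lno wbh
Hunk 2: at line 4 remove [occ] add [wox,wbpll] -> 10 lines: masga mdn igbw sat bzvp wox wbpll dalhv lno wbh
Hunk 3: at line 4 remove [bzvp,wox] add [ejmr,rgohj,eokr] -> 11 lines: masga mdn igbw sat ejmr rgohj eokr wbpll dalhv lno wbh
Hunk 4: at line 1 remove [igbw,sat,ejmr] add [dqxdx,ambb,jwace] -> 11 lines: masga mdn dqxdx ambb jwace rgohj eokr wbpll dalhv lno wbh
Hunk 5: at line 2 remove [dqxdx,ambb] add [iga] -> 10 lines: masga mdn iga jwace rgohj eokr wbpll dalhv lno wbh
Hunk 6: at line 1 remove [mdn,iga,jwace] add [xpyz,jzibp,eekz] -> 10 lines: masga xpyz jzibp eekz rgohj eokr wbpll dalhv lno wbh
Hunk 7: at line 1 remove [jzibp,eekz,rgohj] add [rullp] -> 8 lines: masga xpyz rullp eokr wbpll dalhv lno wbh
Final line count: 8

Answer: 8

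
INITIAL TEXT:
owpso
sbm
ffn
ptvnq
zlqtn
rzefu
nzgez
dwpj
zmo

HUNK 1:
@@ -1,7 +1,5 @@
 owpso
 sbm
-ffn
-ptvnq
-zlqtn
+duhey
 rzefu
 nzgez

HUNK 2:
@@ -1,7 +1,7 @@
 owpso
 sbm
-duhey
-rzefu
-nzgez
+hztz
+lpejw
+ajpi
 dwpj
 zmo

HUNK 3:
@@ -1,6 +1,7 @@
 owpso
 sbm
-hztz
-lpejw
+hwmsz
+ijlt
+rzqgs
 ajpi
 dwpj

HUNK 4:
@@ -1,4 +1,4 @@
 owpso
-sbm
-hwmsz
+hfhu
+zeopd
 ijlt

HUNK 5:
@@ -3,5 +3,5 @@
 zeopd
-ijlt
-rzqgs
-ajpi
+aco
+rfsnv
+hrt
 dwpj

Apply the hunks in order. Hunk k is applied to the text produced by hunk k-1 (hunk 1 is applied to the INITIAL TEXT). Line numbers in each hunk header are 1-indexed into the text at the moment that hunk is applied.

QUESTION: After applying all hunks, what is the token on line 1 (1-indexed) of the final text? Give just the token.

Hunk 1: at line 1 remove [ffn,ptvnq,zlqtn] add [duhey] -> 7 lines: owpso sbm duhey rzefu nzgez dwpj zmo
Hunk 2: at line 1 remove [duhey,rzefu,nzgez] add [hztz,lpejw,ajpi] -> 7 lines: owpso sbm hztz lpejw ajpi dwpj zmo
Hunk 3: at line 1 remove [hztz,lpejw] add [hwmsz,ijlt,rzqgs] -> 8 lines: owpso sbm hwmsz ijlt rzqgs ajpi dwpj zmo
Hunk 4: at line 1 remove [sbm,hwmsz] add [hfhu,zeopd] -> 8 lines: owpso hfhu zeopd ijlt rzqgs ajpi dwpj zmo
Hunk 5: at line 3 remove [ijlt,rzqgs,ajpi] add [aco,rfsnv,hrt] -> 8 lines: owpso hfhu zeopd aco rfsnv hrt dwpj zmo
Final line 1: owpso

Answer: owpso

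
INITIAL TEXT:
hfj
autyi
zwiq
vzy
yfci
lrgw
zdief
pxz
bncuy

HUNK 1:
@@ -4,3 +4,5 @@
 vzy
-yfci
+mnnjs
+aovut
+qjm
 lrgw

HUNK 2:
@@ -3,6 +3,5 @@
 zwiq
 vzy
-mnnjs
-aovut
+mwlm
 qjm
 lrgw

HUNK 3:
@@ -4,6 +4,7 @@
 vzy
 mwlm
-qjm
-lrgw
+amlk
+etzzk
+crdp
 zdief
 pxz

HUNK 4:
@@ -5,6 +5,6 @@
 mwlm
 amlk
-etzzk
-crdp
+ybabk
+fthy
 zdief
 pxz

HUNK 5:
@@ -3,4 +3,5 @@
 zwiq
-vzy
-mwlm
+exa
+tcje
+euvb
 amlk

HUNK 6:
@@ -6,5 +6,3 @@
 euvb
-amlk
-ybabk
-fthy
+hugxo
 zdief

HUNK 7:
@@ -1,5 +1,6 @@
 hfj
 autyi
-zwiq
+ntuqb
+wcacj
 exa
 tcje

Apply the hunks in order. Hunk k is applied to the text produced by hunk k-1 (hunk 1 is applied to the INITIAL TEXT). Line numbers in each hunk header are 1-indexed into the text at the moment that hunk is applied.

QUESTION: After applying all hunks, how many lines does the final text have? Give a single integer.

Answer: 11

Derivation:
Hunk 1: at line 4 remove [yfci] add [mnnjs,aovut,qjm] -> 11 lines: hfj autyi zwiq vzy mnnjs aovut qjm lrgw zdief pxz bncuy
Hunk 2: at line 3 remove [mnnjs,aovut] add [mwlm] -> 10 lines: hfj autyi zwiq vzy mwlm qjm lrgw zdief pxz bncuy
Hunk 3: at line 4 remove [qjm,lrgw] add [amlk,etzzk,crdp] -> 11 lines: hfj autyi zwiq vzy mwlm amlk etzzk crdp zdief pxz bncuy
Hunk 4: at line 5 remove [etzzk,crdp] add [ybabk,fthy] -> 11 lines: hfj autyi zwiq vzy mwlm amlk ybabk fthy zdief pxz bncuy
Hunk 5: at line 3 remove [vzy,mwlm] add [exa,tcje,euvb] -> 12 lines: hfj autyi zwiq exa tcje euvb amlk ybabk fthy zdief pxz bncuy
Hunk 6: at line 6 remove [amlk,ybabk,fthy] add [hugxo] -> 10 lines: hfj autyi zwiq exa tcje euvb hugxo zdief pxz bncuy
Hunk 7: at line 1 remove [zwiq] add [ntuqb,wcacj] -> 11 lines: hfj autyi ntuqb wcacj exa tcje euvb hugxo zdief pxz bncuy
Final line count: 11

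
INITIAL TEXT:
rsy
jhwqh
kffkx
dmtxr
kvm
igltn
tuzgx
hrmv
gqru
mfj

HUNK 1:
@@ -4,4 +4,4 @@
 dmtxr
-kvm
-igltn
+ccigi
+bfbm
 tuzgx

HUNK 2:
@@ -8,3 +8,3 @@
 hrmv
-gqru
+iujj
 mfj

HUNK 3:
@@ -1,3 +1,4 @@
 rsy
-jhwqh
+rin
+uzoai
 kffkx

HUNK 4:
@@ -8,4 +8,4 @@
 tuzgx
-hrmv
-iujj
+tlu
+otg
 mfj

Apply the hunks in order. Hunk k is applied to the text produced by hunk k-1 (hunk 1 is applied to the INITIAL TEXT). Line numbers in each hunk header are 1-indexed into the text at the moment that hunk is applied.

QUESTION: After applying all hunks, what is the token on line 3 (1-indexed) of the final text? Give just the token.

Hunk 1: at line 4 remove [kvm,igltn] add [ccigi,bfbm] -> 10 lines: rsy jhwqh kffkx dmtxr ccigi bfbm tuzgx hrmv gqru mfj
Hunk 2: at line 8 remove [gqru] add [iujj] -> 10 lines: rsy jhwqh kffkx dmtxr ccigi bfbm tuzgx hrmv iujj mfj
Hunk 3: at line 1 remove [jhwqh] add [rin,uzoai] -> 11 lines: rsy rin uzoai kffkx dmtxr ccigi bfbm tuzgx hrmv iujj mfj
Hunk 4: at line 8 remove [hrmv,iujj] add [tlu,otg] -> 11 lines: rsy rin uzoai kffkx dmtxr ccigi bfbm tuzgx tlu otg mfj
Final line 3: uzoai

Answer: uzoai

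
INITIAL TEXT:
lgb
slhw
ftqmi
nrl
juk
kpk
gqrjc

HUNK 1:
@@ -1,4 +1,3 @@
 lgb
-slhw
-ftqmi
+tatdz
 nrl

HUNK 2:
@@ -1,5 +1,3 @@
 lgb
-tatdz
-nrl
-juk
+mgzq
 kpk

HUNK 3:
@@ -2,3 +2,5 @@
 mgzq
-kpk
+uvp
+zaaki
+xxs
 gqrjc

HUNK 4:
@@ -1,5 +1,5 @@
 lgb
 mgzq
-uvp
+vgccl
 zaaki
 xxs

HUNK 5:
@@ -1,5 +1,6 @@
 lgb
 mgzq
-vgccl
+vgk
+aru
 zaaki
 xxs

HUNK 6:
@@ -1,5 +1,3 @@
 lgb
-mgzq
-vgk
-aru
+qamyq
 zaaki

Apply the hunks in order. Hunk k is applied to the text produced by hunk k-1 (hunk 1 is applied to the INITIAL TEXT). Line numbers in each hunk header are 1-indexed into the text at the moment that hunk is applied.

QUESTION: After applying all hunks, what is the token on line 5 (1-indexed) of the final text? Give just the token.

Hunk 1: at line 1 remove [slhw,ftqmi] add [tatdz] -> 6 lines: lgb tatdz nrl juk kpk gqrjc
Hunk 2: at line 1 remove [tatdz,nrl,juk] add [mgzq] -> 4 lines: lgb mgzq kpk gqrjc
Hunk 3: at line 2 remove [kpk] add [uvp,zaaki,xxs] -> 6 lines: lgb mgzq uvp zaaki xxs gqrjc
Hunk 4: at line 1 remove [uvp] add [vgccl] -> 6 lines: lgb mgzq vgccl zaaki xxs gqrjc
Hunk 5: at line 1 remove [vgccl] add [vgk,aru] -> 7 lines: lgb mgzq vgk aru zaaki xxs gqrjc
Hunk 6: at line 1 remove [mgzq,vgk,aru] add [qamyq] -> 5 lines: lgb qamyq zaaki xxs gqrjc
Final line 5: gqrjc

Answer: gqrjc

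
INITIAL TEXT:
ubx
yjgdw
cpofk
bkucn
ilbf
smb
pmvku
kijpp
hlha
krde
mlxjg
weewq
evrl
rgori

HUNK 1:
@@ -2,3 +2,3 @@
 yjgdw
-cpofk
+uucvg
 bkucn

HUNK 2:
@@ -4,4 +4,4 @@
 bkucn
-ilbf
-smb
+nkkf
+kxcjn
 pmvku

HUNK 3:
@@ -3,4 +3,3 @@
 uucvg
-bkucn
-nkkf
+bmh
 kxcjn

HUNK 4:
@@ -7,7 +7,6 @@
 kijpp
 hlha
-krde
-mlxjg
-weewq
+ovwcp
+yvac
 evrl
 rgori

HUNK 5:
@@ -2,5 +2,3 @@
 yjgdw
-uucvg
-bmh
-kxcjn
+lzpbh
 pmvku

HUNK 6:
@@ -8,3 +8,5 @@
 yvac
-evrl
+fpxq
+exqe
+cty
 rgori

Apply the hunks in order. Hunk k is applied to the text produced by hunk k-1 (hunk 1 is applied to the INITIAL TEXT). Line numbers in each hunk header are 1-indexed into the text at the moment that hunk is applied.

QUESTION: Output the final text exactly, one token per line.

Answer: ubx
yjgdw
lzpbh
pmvku
kijpp
hlha
ovwcp
yvac
fpxq
exqe
cty
rgori

Derivation:
Hunk 1: at line 2 remove [cpofk] add [uucvg] -> 14 lines: ubx yjgdw uucvg bkucn ilbf smb pmvku kijpp hlha krde mlxjg weewq evrl rgori
Hunk 2: at line 4 remove [ilbf,smb] add [nkkf,kxcjn] -> 14 lines: ubx yjgdw uucvg bkucn nkkf kxcjn pmvku kijpp hlha krde mlxjg weewq evrl rgori
Hunk 3: at line 3 remove [bkucn,nkkf] add [bmh] -> 13 lines: ubx yjgdw uucvg bmh kxcjn pmvku kijpp hlha krde mlxjg weewq evrl rgori
Hunk 4: at line 7 remove [krde,mlxjg,weewq] add [ovwcp,yvac] -> 12 lines: ubx yjgdw uucvg bmh kxcjn pmvku kijpp hlha ovwcp yvac evrl rgori
Hunk 5: at line 2 remove [uucvg,bmh,kxcjn] add [lzpbh] -> 10 lines: ubx yjgdw lzpbh pmvku kijpp hlha ovwcp yvac evrl rgori
Hunk 6: at line 8 remove [evrl] add [fpxq,exqe,cty] -> 12 lines: ubx yjgdw lzpbh pmvku kijpp hlha ovwcp yvac fpxq exqe cty rgori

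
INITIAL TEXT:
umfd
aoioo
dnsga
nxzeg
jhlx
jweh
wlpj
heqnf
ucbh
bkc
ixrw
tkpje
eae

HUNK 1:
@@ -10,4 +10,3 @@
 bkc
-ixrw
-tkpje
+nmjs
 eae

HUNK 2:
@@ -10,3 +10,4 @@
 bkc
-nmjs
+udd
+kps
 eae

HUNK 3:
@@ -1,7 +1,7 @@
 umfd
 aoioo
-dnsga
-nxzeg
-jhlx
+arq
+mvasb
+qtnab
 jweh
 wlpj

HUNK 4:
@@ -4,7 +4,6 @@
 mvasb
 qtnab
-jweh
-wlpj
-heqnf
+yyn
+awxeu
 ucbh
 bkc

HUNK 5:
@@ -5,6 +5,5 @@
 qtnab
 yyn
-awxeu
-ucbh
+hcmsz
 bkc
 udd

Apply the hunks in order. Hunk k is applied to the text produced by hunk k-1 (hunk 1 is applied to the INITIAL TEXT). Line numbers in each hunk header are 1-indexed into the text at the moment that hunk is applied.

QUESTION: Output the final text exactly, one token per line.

Answer: umfd
aoioo
arq
mvasb
qtnab
yyn
hcmsz
bkc
udd
kps
eae

Derivation:
Hunk 1: at line 10 remove [ixrw,tkpje] add [nmjs] -> 12 lines: umfd aoioo dnsga nxzeg jhlx jweh wlpj heqnf ucbh bkc nmjs eae
Hunk 2: at line 10 remove [nmjs] add [udd,kps] -> 13 lines: umfd aoioo dnsga nxzeg jhlx jweh wlpj heqnf ucbh bkc udd kps eae
Hunk 3: at line 1 remove [dnsga,nxzeg,jhlx] add [arq,mvasb,qtnab] -> 13 lines: umfd aoioo arq mvasb qtnab jweh wlpj heqnf ucbh bkc udd kps eae
Hunk 4: at line 4 remove [jweh,wlpj,heqnf] add [yyn,awxeu] -> 12 lines: umfd aoioo arq mvasb qtnab yyn awxeu ucbh bkc udd kps eae
Hunk 5: at line 5 remove [awxeu,ucbh] add [hcmsz] -> 11 lines: umfd aoioo arq mvasb qtnab yyn hcmsz bkc udd kps eae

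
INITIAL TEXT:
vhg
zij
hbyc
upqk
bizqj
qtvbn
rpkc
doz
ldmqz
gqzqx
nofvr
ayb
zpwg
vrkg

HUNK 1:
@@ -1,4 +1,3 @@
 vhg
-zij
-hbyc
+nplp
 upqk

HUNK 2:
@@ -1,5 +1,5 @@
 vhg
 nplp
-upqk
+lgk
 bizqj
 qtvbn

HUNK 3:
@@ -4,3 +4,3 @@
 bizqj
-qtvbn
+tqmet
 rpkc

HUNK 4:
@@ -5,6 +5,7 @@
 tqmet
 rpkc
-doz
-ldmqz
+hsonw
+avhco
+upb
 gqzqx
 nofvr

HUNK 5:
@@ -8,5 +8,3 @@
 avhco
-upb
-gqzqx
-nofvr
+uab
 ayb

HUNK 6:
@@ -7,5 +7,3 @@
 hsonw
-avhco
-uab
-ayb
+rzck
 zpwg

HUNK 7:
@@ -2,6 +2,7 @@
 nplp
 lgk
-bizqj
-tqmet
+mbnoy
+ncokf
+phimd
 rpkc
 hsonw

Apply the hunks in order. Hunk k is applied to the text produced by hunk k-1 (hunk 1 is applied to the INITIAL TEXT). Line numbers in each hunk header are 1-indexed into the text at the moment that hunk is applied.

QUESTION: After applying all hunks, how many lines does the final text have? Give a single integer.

Hunk 1: at line 1 remove [zij,hbyc] add [nplp] -> 13 lines: vhg nplp upqk bizqj qtvbn rpkc doz ldmqz gqzqx nofvr ayb zpwg vrkg
Hunk 2: at line 1 remove [upqk] add [lgk] -> 13 lines: vhg nplp lgk bizqj qtvbn rpkc doz ldmqz gqzqx nofvr ayb zpwg vrkg
Hunk 3: at line 4 remove [qtvbn] add [tqmet] -> 13 lines: vhg nplp lgk bizqj tqmet rpkc doz ldmqz gqzqx nofvr ayb zpwg vrkg
Hunk 4: at line 5 remove [doz,ldmqz] add [hsonw,avhco,upb] -> 14 lines: vhg nplp lgk bizqj tqmet rpkc hsonw avhco upb gqzqx nofvr ayb zpwg vrkg
Hunk 5: at line 8 remove [upb,gqzqx,nofvr] add [uab] -> 12 lines: vhg nplp lgk bizqj tqmet rpkc hsonw avhco uab ayb zpwg vrkg
Hunk 6: at line 7 remove [avhco,uab,ayb] add [rzck] -> 10 lines: vhg nplp lgk bizqj tqmet rpkc hsonw rzck zpwg vrkg
Hunk 7: at line 2 remove [bizqj,tqmet] add [mbnoy,ncokf,phimd] -> 11 lines: vhg nplp lgk mbnoy ncokf phimd rpkc hsonw rzck zpwg vrkg
Final line count: 11

Answer: 11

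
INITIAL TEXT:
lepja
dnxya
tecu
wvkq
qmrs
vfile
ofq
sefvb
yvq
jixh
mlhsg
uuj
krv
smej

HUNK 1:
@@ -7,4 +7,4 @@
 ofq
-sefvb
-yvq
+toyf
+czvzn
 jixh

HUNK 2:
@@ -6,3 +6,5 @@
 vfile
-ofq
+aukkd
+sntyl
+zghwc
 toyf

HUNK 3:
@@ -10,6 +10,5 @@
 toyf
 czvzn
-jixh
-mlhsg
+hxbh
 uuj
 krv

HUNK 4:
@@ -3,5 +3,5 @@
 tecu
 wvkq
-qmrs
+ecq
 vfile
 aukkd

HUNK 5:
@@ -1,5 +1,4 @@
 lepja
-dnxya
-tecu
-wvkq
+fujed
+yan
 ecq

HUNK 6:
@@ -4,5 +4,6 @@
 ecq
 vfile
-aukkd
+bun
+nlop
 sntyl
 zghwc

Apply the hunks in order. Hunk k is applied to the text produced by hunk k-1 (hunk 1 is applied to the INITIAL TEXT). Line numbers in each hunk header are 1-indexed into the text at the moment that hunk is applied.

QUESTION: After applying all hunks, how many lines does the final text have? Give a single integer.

Hunk 1: at line 7 remove [sefvb,yvq] add [toyf,czvzn] -> 14 lines: lepja dnxya tecu wvkq qmrs vfile ofq toyf czvzn jixh mlhsg uuj krv smej
Hunk 2: at line 6 remove [ofq] add [aukkd,sntyl,zghwc] -> 16 lines: lepja dnxya tecu wvkq qmrs vfile aukkd sntyl zghwc toyf czvzn jixh mlhsg uuj krv smej
Hunk 3: at line 10 remove [jixh,mlhsg] add [hxbh] -> 15 lines: lepja dnxya tecu wvkq qmrs vfile aukkd sntyl zghwc toyf czvzn hxbh uuj krv smej
Hunk 4: at line 3 remove [qmrs] add [ecq] -> 15 lines: lepja dnxya tecu wvkq ecq vfile aukkd sntyl zghwc toyf czvzn hxbh uuj krv smej
Hunk 5: at line 1 remove [dnxya,tecu,wvkq] add [fujed,yan] -> 14 lines: lepja fujed yan ecq vfile aukkd sntyl zghwc toyf czvzn hxbh uuj krv smej
Hunk 6: at line 4 remove [aukkd] add [bun,nlop] -> 15 lines: lepja fujed yan ecq vfile bun nlop sntyl zghwc toyf czvzn hxbh uuj krv smej
Final line count: 15

Answer: 15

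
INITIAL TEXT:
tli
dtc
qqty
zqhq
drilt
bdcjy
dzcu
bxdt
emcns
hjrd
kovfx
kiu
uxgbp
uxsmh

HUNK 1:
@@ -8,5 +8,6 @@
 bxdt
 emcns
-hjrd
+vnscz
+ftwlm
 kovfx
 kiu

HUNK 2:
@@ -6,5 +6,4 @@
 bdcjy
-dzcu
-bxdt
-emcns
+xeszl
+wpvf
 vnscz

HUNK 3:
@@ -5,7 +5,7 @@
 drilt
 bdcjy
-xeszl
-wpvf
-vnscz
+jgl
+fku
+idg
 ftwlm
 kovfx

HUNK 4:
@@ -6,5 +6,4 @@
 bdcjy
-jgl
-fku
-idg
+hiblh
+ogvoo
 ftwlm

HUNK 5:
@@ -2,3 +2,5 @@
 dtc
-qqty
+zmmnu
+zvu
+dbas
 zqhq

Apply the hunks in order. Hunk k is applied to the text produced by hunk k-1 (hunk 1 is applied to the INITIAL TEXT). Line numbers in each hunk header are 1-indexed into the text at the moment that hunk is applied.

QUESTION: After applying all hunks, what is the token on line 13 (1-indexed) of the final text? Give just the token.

Hunk 1: at line 8 remove [hjrd] add [vnscz,ftwlm] -> 15 lines: tli dtc qqty zqhq drilt bdcjy dzcu bxdt emcns vnscz ftwlm kovfx kiu uxgbp uxsmh
Hunk 2: at line 6 remove [dzcu,bxdt,emcns] add [xeszl,wpvf] -> 14 lines: tli dtc qqty zqhq drilt bdcjy xeszl wpvf vnscz ftwlm kovfx kiu uxgbp uxsmh
Hunk 3: at line 5 remove [xeszl,wpvf,vnscz] add [jgl,fku,idg] -> 14 lines: tli dtc qqty zqhq drilt bdcjy jgl fku idg ftwlm kovfx kiu uxgbp uxsmh
Hunk 4: at line 6 remove [jgl,fku,idg] add [hiblh,ogvoo] -> 13 lines: tli dtc qqty zqhq drilt bdcjy hiblh ogvoo ftwlm kovfx kiu uxgbp uxsmh
Hunk 5: at line 2 remove [qqty] add [zmmnu,zvu,dbas] -> 15 lines: tli dtc zmmnu zvu dbas zqhq drilt bdcjy hiblh ogvoo ftwlm kovfx kiu uxgbp uxsmh
Final line 13: kiu

Answer: kiu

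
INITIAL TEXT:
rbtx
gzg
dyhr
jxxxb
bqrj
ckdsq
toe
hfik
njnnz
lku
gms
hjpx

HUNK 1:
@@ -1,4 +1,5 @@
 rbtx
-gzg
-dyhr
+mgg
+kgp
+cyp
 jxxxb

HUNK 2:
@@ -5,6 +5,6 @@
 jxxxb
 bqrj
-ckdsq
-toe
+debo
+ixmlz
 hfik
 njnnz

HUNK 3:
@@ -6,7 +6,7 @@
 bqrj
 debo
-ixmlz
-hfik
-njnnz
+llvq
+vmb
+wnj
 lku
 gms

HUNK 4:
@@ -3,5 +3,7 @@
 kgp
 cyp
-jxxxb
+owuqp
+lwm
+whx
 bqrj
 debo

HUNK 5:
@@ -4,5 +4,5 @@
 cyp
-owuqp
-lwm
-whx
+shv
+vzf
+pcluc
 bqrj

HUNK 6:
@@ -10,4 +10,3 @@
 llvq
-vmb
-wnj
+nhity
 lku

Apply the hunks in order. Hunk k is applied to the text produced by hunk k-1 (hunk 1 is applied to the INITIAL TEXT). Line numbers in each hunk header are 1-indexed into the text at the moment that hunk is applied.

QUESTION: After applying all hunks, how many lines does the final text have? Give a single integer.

Hunk 1: at line 1 remove [gzg,dyhr] add [mgg,kgp,cyp] -> 13 lines: rbtx mgg kgp cyp jxxxb bqrj ckdsq toe hfik njnnz lku gms hjpx
Hunk 2: at line 5 remove [ckdsq,toe] add [debo,ixmlz] -> 13 lines: rbtx mgg kgp cyp jxxxb bqrj debo ixmlz hfik njnnz lku gms hjpx
Hunk 3: at line 6 remove [ixmlz,hfik,njnnz] add [llvq,vmb,wnj] -> 13 lines: rbtx mgg kgp cyp jxxxb bqrj debo llvq vmb wnj lku gms hjpx
Hunk 4: at line 3 remove [jxxxb] add [owuqp,lwm,whx] -> 15 lines: rbtx mgg kgp cyp owuqp lwm whx bqrj debo llvq vmb wnj lku gms hjpx
Hunk 5: at line 4 remove [owuqp,lwm,whx] add [shv,vzf,pcluc] -> 15 lines: rbtx mgg kgp cyp shv vzf pcluc bqrj debo llvq vmb wnj lku gms hjpx
Hunk 6: at line 10 remove [vmb,wnj] add [nhity] -> 14 lines: rbtx mgg kgp cyp shv vzf pcluc bqrj debo llvq nhity lku gms hjpx
Final line count: 14

Answer: 14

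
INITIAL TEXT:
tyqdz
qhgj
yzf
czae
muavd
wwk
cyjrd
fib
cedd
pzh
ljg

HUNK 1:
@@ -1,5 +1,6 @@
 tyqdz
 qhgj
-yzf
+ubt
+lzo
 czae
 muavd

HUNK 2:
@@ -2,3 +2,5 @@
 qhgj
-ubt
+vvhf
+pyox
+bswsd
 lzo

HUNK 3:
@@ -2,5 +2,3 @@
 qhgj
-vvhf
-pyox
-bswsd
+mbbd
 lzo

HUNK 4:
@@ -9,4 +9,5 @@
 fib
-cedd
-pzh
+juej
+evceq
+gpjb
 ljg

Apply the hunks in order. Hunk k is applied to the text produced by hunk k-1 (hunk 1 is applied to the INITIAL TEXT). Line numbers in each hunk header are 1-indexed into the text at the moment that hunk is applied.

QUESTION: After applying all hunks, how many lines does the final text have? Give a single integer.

Answer: 13

Derivation:
Hunk 1: at line 1 remove [yzf] add [ubt,lzo] -> 12 lines: tyqdz qhgj ubt lzo czae muavd wwk cyjrd fib cedd pzh ljg
Hunk 2: at line 2 remove [ubt] add [vvhf,pyox,bswsd] -> 14 lines: tyqdz qhgj vvhf pyox bswsd lzo czae muavd wwk cyjrd fib cedd pzh ljg
Hunk 3: at line 2 remove [vvhf,pyox,bswsd] add [mbbd] -> 12 lines: tyqdz qhgj mbbd lzo czae muavd wwk cyjrd fib cedd pzh ljg
Hunk 4: at line 9 remove [cedd,pzh] add [juej,evceq,gpjb] -> 13 lines: tyqdz qhgj mbbd lzo czae muavd wwk cyjrd fib juej evceq gpjb ljg
Final line count: 13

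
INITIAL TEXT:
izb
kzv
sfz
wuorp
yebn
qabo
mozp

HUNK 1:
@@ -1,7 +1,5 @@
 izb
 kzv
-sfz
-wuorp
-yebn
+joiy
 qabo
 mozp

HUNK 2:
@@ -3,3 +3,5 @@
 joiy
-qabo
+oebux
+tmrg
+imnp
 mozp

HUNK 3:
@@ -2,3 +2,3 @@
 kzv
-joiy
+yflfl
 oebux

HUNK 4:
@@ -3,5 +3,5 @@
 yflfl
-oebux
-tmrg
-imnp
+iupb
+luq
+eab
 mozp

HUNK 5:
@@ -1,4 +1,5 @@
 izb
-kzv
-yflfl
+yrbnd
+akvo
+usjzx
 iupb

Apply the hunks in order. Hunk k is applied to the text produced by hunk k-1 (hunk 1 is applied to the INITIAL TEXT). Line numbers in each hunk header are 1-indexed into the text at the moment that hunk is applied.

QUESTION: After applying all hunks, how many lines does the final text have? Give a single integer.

Answer: 8

Derivation:
Hunk 1: at line 1 remove [sfz,wuorp,yebn] add [joiy] -> 5 lines: izb kzv joiy qabo mozp
Hunk 2: at line 3 remove [qabo] add [oebux,tmrg,imnp] -> 7 lines: izb kzv joiy oebux tmrg imnp mozp
Hunk 3: at line 2 remove [joiy] add [yflfl] -> 7 lines: izb kzv yflfl oebux tmrg imnp mozp
Hunk 4: at line 3 remove [oebux,tmrg,imnp] add [iupb,luq,eab] -> 7 lines: izb kzv yflfl iupb luq eab mozp
Hunk 5: at line 1 remove [kzv,yflfl] add [yrbnd,akvo,usjzx] -> 8 lines: izb yrbnd akvo usjzx iupb luq eab mozp
Final line count: 8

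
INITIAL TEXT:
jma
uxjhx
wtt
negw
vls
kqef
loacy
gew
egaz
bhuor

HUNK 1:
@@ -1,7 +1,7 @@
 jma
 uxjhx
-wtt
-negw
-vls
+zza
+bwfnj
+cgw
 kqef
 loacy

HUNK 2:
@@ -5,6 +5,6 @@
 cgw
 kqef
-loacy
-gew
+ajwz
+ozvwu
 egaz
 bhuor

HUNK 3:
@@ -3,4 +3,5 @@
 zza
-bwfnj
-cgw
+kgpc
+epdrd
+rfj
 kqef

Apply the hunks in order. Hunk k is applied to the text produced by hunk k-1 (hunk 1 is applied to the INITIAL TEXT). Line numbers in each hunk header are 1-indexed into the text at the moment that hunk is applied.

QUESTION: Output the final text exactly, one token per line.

Hunk 1: at line 1 remove [wtt,negw,vls] add [zza,bwfnj,cgw] -> 10 lines: jma uxjhx zza bwfnj cgw kqef loacy gew egaz bhuor
Hunk 2: at line 5 remove [loacy,gew] add [ajwz,ozvwu] -> 10 lines: jma uxjhx zza bwfnj cgw kqef ajwz ozvwu egaz bhuor
Hunk 3: at line 3 remove [bwfnj,cgw] add [kgpc,epdrd,rfj] -> 11 lines: jma uxjhx zza kgpc epdrd rfj kqef ajwz ozvwu egaz bhuor

Answer: jma
uxjhx
zza
kgpc
epdrd
rfj
kqef
ajwz
ozvwu
egaz
bhuor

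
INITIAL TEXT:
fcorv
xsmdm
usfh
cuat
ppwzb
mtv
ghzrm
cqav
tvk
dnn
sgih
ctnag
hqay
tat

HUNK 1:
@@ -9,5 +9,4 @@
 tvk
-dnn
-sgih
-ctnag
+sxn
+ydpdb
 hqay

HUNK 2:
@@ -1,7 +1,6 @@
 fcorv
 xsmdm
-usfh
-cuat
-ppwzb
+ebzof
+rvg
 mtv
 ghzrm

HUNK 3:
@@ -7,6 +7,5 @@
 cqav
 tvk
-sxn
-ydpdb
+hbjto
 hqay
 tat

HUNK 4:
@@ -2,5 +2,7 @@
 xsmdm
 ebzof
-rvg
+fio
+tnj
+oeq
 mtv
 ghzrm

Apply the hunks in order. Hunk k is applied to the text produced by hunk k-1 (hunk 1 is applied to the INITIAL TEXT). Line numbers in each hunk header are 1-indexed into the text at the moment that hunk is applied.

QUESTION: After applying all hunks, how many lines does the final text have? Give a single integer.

Answer: 13

Derivation:
Hunk 1: at line 9 remove [dnn,sgih,ctnag] add [sxn,ydpdb] -> 13 lines: fcorv xsmdm usfh cuat ppwzb mtv ghzrm cqav tvk sxn ydpdb hqay tat
Hunk 2: at line 1 remove [usfh,cuat,ppwzb] add [ebzof,rvg] -> 12 lines: fcorv xsmdm ebzof rvg mtv ghzrm cqav tvk sxn ydpdb hqay tat
Hunk 3: at line 7 remove [sxn,ydpdb] add [hbjto] -> 11 lines: fcorv xsmdm ebzof rvg mtv ghzrm cqav tvk hbjto hqay tat
Hunk 4: at line 2 remove [rvg] add [fio,tnj,oeq] -> 13 lines: fcorv xsmdm ebzof fio tnj oeq mtv ghzrm cqav tvk hbjto hqay tat
Final line count: 13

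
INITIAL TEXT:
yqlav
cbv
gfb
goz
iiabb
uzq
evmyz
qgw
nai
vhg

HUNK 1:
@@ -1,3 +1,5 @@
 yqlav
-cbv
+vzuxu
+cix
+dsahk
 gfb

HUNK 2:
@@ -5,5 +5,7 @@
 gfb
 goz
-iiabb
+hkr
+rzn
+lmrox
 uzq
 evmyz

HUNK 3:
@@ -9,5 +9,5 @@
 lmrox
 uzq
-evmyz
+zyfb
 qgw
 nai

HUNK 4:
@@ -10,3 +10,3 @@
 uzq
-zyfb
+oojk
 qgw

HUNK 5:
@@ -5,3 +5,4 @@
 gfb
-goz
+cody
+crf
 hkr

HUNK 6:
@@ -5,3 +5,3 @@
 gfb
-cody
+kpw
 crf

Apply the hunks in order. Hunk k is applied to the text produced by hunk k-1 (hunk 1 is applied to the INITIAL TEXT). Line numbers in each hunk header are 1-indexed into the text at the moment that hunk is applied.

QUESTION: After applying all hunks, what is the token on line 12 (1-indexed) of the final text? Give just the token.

Answer: oojk

Derivation:
Hunk 1: at line 1 remove [cbv] add [vzuxu,cix,dsahk] -> 12 lines: yqlav vzuxu cix dsahk gfb goz iiabb uzq evmyz qgw nai vhg
Hunk 2: at line 5 remove [iiabb] add [hkr,rzn,lmrox] -> 14 lines: yqlav vzuxu cix dsahk gfb goz hkr rzn lmrox uzq evmyz qgw nai vhg
Hunk 3: at line 9 remove [evmyz] add [zyfb] -> 14 lines: yqlav vzuxu cix dsahk gfb goz hkr rzn lmrox uzq zyfb qgw nai vhg
Hunk 4: at line 10 remove [zyfb] add [oojk] -> 14 lines: yqlav vzuxu cix dsahk gfb goz hkr rzn lmrox uzq oojk qgw nai vhg
Hunk 5: at line 5 remove [goz] add [cody,crf] -> 15 lines: yqlav vzuxu cix dsahk gfb cody crf hkr rzn lmrox uzq oojk qgw nai vhg
Hunk 6: at line 5 remove [cody] add [kpw] -> 15 lines: yqlav vzuxu cix dsahk gfb kpw crf hkr rzn lmrox uzq oojk qgw nai vhg
Final line 12: oojk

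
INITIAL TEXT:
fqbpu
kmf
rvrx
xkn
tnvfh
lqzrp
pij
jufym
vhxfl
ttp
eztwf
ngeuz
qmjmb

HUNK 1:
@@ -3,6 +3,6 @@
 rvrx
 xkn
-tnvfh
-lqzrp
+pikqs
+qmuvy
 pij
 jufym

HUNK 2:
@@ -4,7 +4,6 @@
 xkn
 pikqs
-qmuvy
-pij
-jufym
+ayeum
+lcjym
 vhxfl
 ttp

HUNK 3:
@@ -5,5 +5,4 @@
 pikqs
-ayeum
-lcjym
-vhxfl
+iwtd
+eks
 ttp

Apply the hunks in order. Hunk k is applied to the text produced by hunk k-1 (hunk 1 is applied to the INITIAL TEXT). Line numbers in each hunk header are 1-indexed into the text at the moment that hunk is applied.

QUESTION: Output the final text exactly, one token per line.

Answer: fqbpu
kmf
rvrx
xkn
pikqs
iwtd
eks
ttp
eztwf
ngeuz
qmjmb

Derivation:
Hunk 1: at line 3 remove [tnvfh,lqzrp] add [pikqs,qmuvy] -> 13 lines: fqbpu kmf rvrx xkn pikqs qmuvy pij jufym vhxfl ttp eztwf ngeuz qmjmb
Hunk 2: at line 4 remove [qmuvy,pij,jufym] add [ayeum,lcjym] -> 12 lines: fqbpu kmf rvrx xkn pikqs ayeum lcjym vhxfl ttp eztwf ngeuz qmjmb
Hunk 3: at line 5 remove [ayeum,lcjym,vhxfl] add [iwtd,eks] -> 11 lines: fqbpu kmf rvrx xkn pikqs iwtd eks ttp eztwf ngeuz qmjmb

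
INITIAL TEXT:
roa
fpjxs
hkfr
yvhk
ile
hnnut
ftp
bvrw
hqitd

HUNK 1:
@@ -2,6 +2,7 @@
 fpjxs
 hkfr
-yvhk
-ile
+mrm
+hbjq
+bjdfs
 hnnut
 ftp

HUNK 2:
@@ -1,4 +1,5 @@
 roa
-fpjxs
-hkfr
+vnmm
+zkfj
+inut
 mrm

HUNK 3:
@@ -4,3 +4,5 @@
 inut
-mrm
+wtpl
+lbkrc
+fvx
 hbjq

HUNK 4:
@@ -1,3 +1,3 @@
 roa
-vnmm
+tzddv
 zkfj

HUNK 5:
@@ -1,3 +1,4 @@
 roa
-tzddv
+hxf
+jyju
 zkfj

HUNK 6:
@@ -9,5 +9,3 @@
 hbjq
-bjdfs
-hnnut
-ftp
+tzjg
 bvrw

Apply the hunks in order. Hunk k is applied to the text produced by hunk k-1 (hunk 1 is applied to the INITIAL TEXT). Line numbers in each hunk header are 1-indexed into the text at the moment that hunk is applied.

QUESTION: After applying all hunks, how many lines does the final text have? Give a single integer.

Hunk 1: at line 2 remove [yvhk,ile] add [mrm,hbjq,bjdfs] -> 10 lines: roa fpjxs hkfr mrm hbjq bjdfs hnnut ftp bvrw hqitd
Hunk 2: at line 1 remove [fpjxs,hkfr] add [vnmm,zkfj,inut] -> 11 lines: roa vnmm zkfj inut mrm hbjq bjdfs hnnut ftp bvrw hqitd
Hunk 3: at line 4 remove [mrm] add [wtpl,lbkrc,fvx] -> 13 lines: roa vnmm zkfj inut wtpl lbkrc fvx hbjq bjdfs hnnut ftp bvrw hqitd
Hunk 4: at line 1 remove [vnmm] add [tzddv] -> 13 lines: roa tzddv zkfj inut wtpl lbkrc fvx hbjq bjdfs hnnut ftp bvrw hqitd
Hunk 5: at line 1 remove [tzddv] add [hxf,jyju] -> 14 lines: roa hxf jyju zkfj inut wtpl lbkrc fvx hbjq bjdfs hnnut ftp bvrw hqitd
Hunk 6: at line 9 remove [bjdfs,hnnut,ftp] add [tzjg] -> 12 lines: roa hxf jyju zkfj inut wtpl lbkrc fvx hbjq tzjg bvrw hqitd
Final line count: 12

Answer: 12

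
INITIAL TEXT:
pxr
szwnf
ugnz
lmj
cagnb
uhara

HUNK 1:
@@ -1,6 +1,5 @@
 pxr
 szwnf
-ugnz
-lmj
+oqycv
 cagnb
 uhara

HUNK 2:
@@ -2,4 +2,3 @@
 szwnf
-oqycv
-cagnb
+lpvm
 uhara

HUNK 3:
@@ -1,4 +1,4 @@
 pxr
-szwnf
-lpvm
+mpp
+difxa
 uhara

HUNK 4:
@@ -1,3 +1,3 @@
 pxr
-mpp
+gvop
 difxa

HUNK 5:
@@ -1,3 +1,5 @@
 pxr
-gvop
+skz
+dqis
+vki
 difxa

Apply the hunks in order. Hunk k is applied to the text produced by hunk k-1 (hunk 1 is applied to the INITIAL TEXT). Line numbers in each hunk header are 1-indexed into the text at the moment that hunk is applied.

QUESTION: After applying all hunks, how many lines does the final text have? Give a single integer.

Answer: 6

Derivation:
Hunk 1: at line 1 remove [ugnz,lmj] add [oqycv] -> 5 lines: pxr szwnf oqycv cagnb uhara
Hunk 2: at line 2 remove [oqycv,cagnb] add [lpvm] -> 4 lines: pxr szwnf lpvm uhara
Hunk 3: at line 1 remove [szwnf,lpvm] add [mpp,difxa] -> 4 lines: pxr mpp difxa uhara
Hunk 4: at line 1 remove [mpp] add [gvop] -> 4 lines: pxr gvop difxa uhara
Hunk 5: at line 1 remove [gvop] add [skz,dqis,vki] -> 6 lines: pxr skz dqis vki difxa uhara
Final line count: 6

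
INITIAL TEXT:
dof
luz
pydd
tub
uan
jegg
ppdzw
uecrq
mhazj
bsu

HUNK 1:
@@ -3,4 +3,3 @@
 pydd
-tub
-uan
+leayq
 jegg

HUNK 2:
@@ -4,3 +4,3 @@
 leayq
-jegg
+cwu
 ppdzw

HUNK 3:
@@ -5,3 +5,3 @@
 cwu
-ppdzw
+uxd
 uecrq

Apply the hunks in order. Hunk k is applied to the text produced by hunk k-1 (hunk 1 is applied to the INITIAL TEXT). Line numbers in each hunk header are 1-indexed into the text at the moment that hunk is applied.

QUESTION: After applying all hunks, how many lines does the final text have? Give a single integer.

Answer: 9

Derivation:
Hunk 1: at line 3 remove [tub,uan] add [leayq] -> 9 lines: dof luz pydd leayq jegg ppdzw uecrq mhazj bsu
Hunk 2: at line 4 remove [jegg] add [cwu] -> 9 lines: dof luz pydd leayq cwu ppdzw uecrq mhazj bsu
Hunk 3: at line 5 remove [ppdzw] add [uxd] -> 9 lines: dof luz pydd leayq cwu uxd uecrq mhazj bsu
Final line count: 9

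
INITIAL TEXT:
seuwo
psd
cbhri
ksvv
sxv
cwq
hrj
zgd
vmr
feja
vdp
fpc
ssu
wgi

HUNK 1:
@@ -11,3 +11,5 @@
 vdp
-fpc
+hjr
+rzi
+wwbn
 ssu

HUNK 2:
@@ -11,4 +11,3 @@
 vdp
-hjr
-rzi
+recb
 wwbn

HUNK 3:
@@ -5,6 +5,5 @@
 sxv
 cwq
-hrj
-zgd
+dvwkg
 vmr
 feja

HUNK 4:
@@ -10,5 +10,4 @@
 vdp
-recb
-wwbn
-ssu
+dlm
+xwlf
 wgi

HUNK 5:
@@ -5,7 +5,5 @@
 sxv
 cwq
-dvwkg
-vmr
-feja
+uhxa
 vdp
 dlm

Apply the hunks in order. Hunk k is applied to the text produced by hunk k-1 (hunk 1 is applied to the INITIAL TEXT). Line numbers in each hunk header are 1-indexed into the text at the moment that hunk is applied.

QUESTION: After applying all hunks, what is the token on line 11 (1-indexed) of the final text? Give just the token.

Answer: wgi

Derivation:
Hunk 1: at line 11 remove [fpc] add [hjr,rzi,wwbn] -> 16 lines: seuwo psd cbhri ksvv sxv cwq hrj zgd vmr feja vdp hjr rzi wwbn ssu wgi
Hunk 2: at line 11 remove [hjr,rzi] add [recb] -> 15 lines: seuwo psd cbhri ksvv sxv cwq hrj zgd vmr feja vdp recb wwbn ssu wgi
Hunk 3: at line 5 remove [hrj,zgd] add [dvwkg] -> 14 lines: seuwo psd cbhri ksvv sxv cwq dvwkg vmr feja vdp recb wwbn ssu wgi
Hunk 4: at line 10 remove [recb,wwbn,ssu] add [dlm,xwlf] -> 13 lines: seuwo psd cbhri ksvv sxv cwq dvwkg vmr feja vdp dlm xwlf wgi
Hunk 5: at line 5 remove [dvwkg,vmr,feja] add [uhxa] -> 11 lines: seuwo psd cbhri ksvv sxv cwq uhxa vdp dlm xwlf wgi
Final line 11: wgi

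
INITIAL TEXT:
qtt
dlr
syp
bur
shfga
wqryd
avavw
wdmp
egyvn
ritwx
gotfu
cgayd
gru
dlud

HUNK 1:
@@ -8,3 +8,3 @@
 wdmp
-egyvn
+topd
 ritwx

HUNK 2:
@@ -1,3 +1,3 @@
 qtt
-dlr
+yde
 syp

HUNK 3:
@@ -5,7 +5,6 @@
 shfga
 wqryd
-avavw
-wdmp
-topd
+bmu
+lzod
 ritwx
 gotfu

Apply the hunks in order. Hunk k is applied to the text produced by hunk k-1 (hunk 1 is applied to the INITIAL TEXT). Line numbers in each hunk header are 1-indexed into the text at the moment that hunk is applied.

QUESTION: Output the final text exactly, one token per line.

Answer: qtt
yde
syp
bur
shfga
wqryd
bmu
lzod
ritwx
gotfu
cgayd
gru
dlud

Derivation:
Hunk 1: at line 8 remove [egyvn] add [topd] -> 14 lines: qtt dlr syp bur shfga wqryd avavw wdmp topd ritwx gotfu cgayd gru dlud
Hunk 2: at line 1 remove [dlr] add [yde] -> 14 lines: qtt yde syp bur shfga wqryd avavw wdmp topd ritwx gotfu cgayd gru dlud
Hunk 3: at line 5 remove [avavw,wdmp,topd] add [bmu,lzod] -> 13 lines: qtt yde syp bur shfga wqryd bmu lzod ritwx gotfu cgayd gru dlud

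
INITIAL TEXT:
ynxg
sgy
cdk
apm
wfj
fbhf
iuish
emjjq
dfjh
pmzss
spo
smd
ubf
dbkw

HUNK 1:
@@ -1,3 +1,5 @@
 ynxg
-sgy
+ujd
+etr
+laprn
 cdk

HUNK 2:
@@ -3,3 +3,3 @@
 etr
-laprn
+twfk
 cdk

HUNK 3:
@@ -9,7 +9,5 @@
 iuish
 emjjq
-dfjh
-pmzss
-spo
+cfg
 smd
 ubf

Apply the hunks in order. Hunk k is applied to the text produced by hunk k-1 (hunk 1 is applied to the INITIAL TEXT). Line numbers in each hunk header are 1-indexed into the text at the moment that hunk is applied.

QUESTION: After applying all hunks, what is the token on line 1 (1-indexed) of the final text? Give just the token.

Answer: ynxg

Derivation:
Hunk 1: at line 1 remove [sgy] add [ujd,etr,laprn] -> 16 lines: ynxg ujd etr laprn cdk apm wfj fbhf iuish emjjq dfjh pmzss spo smd ubf dbkw
Hunk 2: at line 3 remove [laprn] add [twfk] -> 16 lines: ynxg ujd etr twfk cdk apm wfj fbhf iuish emjjq dfjh pmzss spo smd ubf dbkw
Hunk 3: at line 9 remove [dfjh,pmzss,spo] add [cfg] -> 14 lines: ynxg ujd etr twfk cdk apm wfj fbhf iuish emjjq cfg smd ubf dbkw
Final line 1: ynxg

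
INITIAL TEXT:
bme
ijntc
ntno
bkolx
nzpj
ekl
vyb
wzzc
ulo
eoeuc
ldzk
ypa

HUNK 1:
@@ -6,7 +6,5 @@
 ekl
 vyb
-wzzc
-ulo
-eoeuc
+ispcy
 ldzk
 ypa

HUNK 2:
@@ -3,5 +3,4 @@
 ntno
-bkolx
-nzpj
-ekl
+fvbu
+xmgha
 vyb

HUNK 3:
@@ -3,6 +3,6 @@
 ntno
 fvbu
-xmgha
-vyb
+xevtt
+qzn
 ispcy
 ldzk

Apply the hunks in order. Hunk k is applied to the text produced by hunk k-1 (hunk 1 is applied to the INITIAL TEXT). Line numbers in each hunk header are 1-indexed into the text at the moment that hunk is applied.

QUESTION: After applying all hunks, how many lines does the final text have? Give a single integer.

Hunk 1: at line 6 remove [wzzc,ulo,eoeuc] add [ispcy] -> 10 lines: bme ijntc ntno bkolx nzpj ekl vyb ispcy ldzk ypa
Hunk 2: at line 3 remove [bkolx,nzpj,ekl] add [fvbu,xmgha] -> 9 lines: bme ijntc ntno fvbu xmgha vyb ispcy ldzk ypa
Hunk 3: at line 3 remove [xmgha,vyb] add [xevtt,qzn] -> 9 lines: bme ijntc ntno fvbu xevtt qzn ispcy ldzk ypa
Final line count: 9

Answer: 9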